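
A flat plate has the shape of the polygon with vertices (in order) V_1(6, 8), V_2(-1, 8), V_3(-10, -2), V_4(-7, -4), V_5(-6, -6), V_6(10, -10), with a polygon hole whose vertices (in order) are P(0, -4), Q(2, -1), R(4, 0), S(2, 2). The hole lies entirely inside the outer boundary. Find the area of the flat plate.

215

Outer boundary:
V_1→V_2: (6)(8) − (-1)(8) = 56
V_2→V_3: (-1)(-2) − (-10)(8) = 82
V_3→V_4: (-10)(-4) − (-7)(-2) = 26
V_4→V_5: (-7)(-6) − (-6)(-4) = 18
V_5→V_6: (-6)(-10) − (10)(-6) = 120
V_6→V_1: (10)(8) − (6)(-10) = 140
Σ = 442
Area = |Σ|/2 = 221.
Hole:
Apply the surveyor's formula: 2A = Σ (x_i·y_{i+1} − x_{i+1}·y_i), indices taken mod 4.
P→Q: (0)(-1) − (2)(-4) = 8
Q→R: (2)(0) − (4)(-1) = 4
R→S: (4)(2) − (2)(0) = 8
S→P: (2)(-4) − (0)(2) = -8
Σ = 12
Area = |Σ|/2 = 6.
Net area = 221 − 6 = 215.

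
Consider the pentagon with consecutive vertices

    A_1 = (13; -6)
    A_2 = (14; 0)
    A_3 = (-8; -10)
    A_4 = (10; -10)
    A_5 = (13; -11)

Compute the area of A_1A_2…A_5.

Apply the surveyor's formula: 2A = Σ (x_i·y_{i+1} − x_{i+1}·y_i), indices taken mod 5.
A_1→A_2: (13)(0) − (14)(-6) = 84
A_2→A_3: (14)(-10) − (-8)(0) = -140
A_3→A_4: (-8)(-10) − (10)(-10) = 180
A_4→A_5: (10)(-11) − (13)(-10) = 20
A_5→A_1: (13)(-6) − (13)(-11) = 65
Σ = 209
Area = |Σ|/2 = 104.5.

104.5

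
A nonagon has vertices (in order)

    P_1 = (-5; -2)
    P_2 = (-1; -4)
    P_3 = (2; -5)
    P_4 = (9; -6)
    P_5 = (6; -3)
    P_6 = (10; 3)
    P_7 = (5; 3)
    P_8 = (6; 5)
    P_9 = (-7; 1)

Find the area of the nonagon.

Apply the shoelace (surveyor's) formula: 2A = Σ (x_i·y_{i+1} − x_{i+1}·y_i), indices taken mod 9.
Σ = (18) + (13) + (33) + (9) + (48) + (15) + (7) + (41) + (19) = 203
Area = |Σ|/2 = 101.5.

101.5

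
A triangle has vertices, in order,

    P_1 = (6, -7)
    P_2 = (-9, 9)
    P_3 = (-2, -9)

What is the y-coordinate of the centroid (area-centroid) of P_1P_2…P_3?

-7/3

Apply the shoelace formula. First the cross-terms c_i = x_i·y_{i+1} − x_{i+1}·y_i:
  -9, 99, 68  ⇒  2A = 158, A = 79.
Then Σ (y_i + y_{i+1})·c_i = -1106, so ȳ = -1106 / (6·79) = -7/3.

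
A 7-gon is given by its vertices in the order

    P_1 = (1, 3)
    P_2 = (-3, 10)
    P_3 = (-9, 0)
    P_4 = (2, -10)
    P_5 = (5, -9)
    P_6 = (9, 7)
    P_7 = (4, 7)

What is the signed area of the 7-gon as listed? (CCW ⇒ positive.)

Apply Gauss's area formula: 2A = Σ (x_i·y_{i+1} − x_{i+1}·y_i), indices taken mod 7.
Σ = (19) + (90) + (90) + (32) + (116) + (35) + (5) = 387
Signed area = Σ/2 = 193.5 (positive ⇒ counter-clockwise traversal).

193.5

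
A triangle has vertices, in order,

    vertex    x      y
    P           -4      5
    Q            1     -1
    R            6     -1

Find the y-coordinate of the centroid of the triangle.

1

Apply the shoelace (surveyor's) formula. First the cross-terms c_i = x_i·y_{i+1} − x_{i+1}·y_i:
  -1, 5, 26  ⇒  2A = 30, A = 15.
Then Σ (y_i + y_{i+1})·c_i = 90, so ȳ = 90 / (6·15) = 1.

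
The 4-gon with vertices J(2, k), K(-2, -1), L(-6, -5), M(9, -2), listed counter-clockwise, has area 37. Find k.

1

Write out the shoelace sum; only the two edges meeting at J involve k:
2·Area = [(9·k − 2·(-2)) + (2·(-1) − (-2)·k)] + 61
       = 11·k + 63 = 74
⇒ k = 1.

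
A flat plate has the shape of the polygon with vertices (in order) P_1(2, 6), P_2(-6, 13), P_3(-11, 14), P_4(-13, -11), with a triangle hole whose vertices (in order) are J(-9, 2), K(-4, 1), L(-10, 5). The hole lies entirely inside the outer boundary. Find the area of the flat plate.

Outer boundary:
Apply the shoelace (surveyor's) formula: 2A = Σ (x_i·y_{i+1} − x_{i+1}·y_i), indices taken mod 4.
Σ = (62) + (59) + (303) + (-56) = 368
Area = |Σ|/2 = 184.
Hole:
J→K: (-9)(1) − (-4)(2) = -1
K→L: (-4)(5) − (-10)(1) = -10
L→J: (-10)(2) − (-9)(5) = 25
Σ = 14
Area = |Σ|/2 = 7.
Net area = 184 − 7 = 177.

177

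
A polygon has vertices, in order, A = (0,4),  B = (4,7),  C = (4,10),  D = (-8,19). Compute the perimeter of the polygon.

40

|AB| = √((4)² + (3)²) = √25 = 5
|BC| = √((0)² + (3)²) = √9 = 3
|CD| = √((-12)² + (9)²) = √225 = 15
|DA| = √((8)² + (-15)²) = √289 = 17
Perimeter = 5 + 3 + 15 + 17 = 40.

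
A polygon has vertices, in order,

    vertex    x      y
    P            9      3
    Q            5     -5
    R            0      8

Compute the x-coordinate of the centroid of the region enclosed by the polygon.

14/3

Apply the shoelace formula. First the cross-terms c_i = x_i·y_{i+1} − x_{i+1}·y_i:
  -60, 40, -72  ⇒  2A = -92, A = -46.
Then Σ (x_i + x_{i+1})·c_i = -1288, so x̄ = -1288 / (6·(-46)) = 14/3.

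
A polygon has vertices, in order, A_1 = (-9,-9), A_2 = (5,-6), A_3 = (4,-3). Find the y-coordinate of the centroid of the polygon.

Apply the shoelace (surveyor's) formula. First the cross-terms c_i = x_i·y_{i+1} − x_{i+1}·y_i:
  99, 9, -63  ⇒  2A = 45, A = 22.5.
Then Σ (y_i + y_{i+1})·c_i = -810, so ȳ = -810 / (6·22.5) = -6.

-6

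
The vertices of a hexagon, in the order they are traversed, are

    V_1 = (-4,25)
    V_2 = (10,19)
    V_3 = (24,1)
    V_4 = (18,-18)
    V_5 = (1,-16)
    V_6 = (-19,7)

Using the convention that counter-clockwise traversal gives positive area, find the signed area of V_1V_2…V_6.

-1118

Σ = (-326) + (-446) + (-450) + (-270) + (-297) + (-447) = -2236
Signed area = Σ/2 = -1118 (negative ⇒ clockwise traversal).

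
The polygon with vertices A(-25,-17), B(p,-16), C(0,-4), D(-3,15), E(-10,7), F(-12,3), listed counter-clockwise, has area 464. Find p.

Write out the shoelace sum; only the two edges meeting at B involve p:
2·Area = [((-25)·(-16) − p·(-17)) + (p·(-4) − 0·(-16))] + 450
       = 13·p + 850 = 928
⇒ p = 6.

6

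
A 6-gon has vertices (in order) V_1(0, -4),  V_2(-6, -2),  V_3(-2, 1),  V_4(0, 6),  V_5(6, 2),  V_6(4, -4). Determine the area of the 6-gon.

V_1→V_2: (0)(-2) − (-6)(-4) = -24
V_2→V_3: (-6)(1) − (-2)(-2) = -10
V_3→V_4: (-2)(6) − (0)(1) = -12
V_4→V_5: (0)(2) − (6)(6) = -36
V_5→V_6: (6)(-4) − (4)(2) = -32
V_6→V_1: (4)(-4) − (0)(-4) = -16
Σ = -130
Area = |Σ|/2 = 65.

65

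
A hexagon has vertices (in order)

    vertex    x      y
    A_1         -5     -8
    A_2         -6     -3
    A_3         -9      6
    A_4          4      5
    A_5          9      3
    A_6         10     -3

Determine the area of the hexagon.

175

A_1→A_2: (-5)(-3) − (-6)(-8) = -33
A_2→A_3: (-6)(6) − (-9)(-3) = -63
A_3→A_4: (-9)(5) − (4)(6) = -69
A_4→A_5: (4)(3) − (9)(5) = -33
A_5→A_6: (9)(-3) − (10)(3) = -57
A_6→A_1: (10)(-8) − (-5)(-3) = -95
Σ = -350
Area = |Σ|/2 = 175.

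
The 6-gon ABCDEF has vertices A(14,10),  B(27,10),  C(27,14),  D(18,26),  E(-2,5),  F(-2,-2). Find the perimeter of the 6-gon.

88

|AB| = √((13)² + (0)²) = √169 = 13
|BC| = √((0)² + (4)²) = √16 = 4
|CD| = √((-9)² + (12)²) = √225 = 15
|DE| = √((-20)² + (-21)²) = √841 = 29
|EF| = √((0)² + (-7)²) = √49 = 7
|FA| = √((16)² + (12)²) = √400 = 20
Perimeter = 13 + 4 + 15 + 29 + 7 + 20 = 88.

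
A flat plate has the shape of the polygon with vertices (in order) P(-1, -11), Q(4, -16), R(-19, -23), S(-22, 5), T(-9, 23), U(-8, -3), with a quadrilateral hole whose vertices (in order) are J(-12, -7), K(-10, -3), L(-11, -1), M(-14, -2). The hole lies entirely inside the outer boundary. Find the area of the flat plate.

538.5

Outer boundary:
Apply the surveyor's formula: 2A = Σ (x_i·y_{i+1} − x_{i+1}·y_i), indices taken mod 6.
P→Q: (-1)(-16) − (4)(-11) = 60
Q→R: (4)(-23) − (-19)(-16) = -396
R→S: (-19)(5) − (-22)(-23) = -601
S→T: (-22)(23) − (-9)(5) = -461
T→U: (-9)(-3) − (-8)(23) = 211
U→P: (-8)(-11) − (-1)(-3) = 85
Σ = -1102
Area = |Σ|/2 = 551.
Hole:
J→K: (-12)(-3) − (-10)(-7) = -34
K→L: (-10)(-1) − (-11)(-3) = -23
L→M: (-11)(-2) − (-14)(-1) = 8
M→J: (-14)(-7) − (-12)(-2) = 74
Σ = 25
Area = |Σ|/2 = 12.5.
Net area = 551 − 12.5 = 538.5.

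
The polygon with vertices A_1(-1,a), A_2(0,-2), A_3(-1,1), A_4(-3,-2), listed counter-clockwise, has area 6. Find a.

-3

The doubled signed area Σ (x_i y_{i+1} − x_{i+1} y_i) is linear in a.
With a=0 it equals 3; the coefficient of a is -3 (from the two edges through A_1).
So -3·a + 3 = 2·6 = 12 ⇒ a = -3.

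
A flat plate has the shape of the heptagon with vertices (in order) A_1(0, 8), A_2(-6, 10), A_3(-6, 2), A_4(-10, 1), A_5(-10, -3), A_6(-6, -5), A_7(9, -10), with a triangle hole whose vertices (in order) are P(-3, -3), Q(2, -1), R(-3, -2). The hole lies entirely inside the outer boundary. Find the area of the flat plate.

177

Outer boundary:
Apply the shoelace (surveyor's) formula: 2A = Σ (x_i·y_{i+1} − x_{i+1}·y_i), indices taken mod 7.
Σ = (48) + (48) + (14) + (40) + (32) + (105) + (72) = 359
Area = |Σ|/2 = 179.5.
Hole:
P→Q: (-3)(-1) − (2)(-3) = 9
Q→R: (2)(-2) − (-3)(-1) = -7
R→P: (-3)(-3) − (-3)(-2) = 3
Σ = 5
Area = |Σ|/2 = 2.5.
Net area = 179.5 − 2.5 = 177.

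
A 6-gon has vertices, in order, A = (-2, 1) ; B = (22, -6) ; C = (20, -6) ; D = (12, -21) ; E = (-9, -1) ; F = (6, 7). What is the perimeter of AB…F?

100

|AB| = √((24)² + (-7)²) = √625 = 25
|BC| = √((-2)² + (0)²) = √4 = 2
|CD| = √((-8)² + (-15)²) = √289 = 17
|DE| = √((-21)² + (20)²) = √841 = 29
|EF| = √((15)² + (8)²) = √289 = 17
|FA| = √((-8)² + (-6)²) = √100 = 10
Perimeter = 25 + 2 + 17 + 29 + 17 + 10 = 100.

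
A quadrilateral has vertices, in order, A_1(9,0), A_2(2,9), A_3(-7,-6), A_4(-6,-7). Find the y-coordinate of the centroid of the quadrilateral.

Apply the shoelace (surveyor's) formula. First the cross-terms c_i = x_i·y_{i+1} − x_{i+1}·y_i:
  81, 51, 13, 63  ⇒  2A = 208, A = 104.
Then Σ (y_i + y_{i+1})·c_i = 272, so ȳ = 272 / (6·104) = 17/39.

17/39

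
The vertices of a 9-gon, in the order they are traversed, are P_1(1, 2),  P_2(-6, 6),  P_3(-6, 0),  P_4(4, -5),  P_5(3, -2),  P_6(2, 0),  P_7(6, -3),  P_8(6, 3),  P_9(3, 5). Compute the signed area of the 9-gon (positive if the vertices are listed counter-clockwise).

P_1→P_2: (1)(6) − (-6)(2) = 18
P_2→P_3: (-6)(0) − (-6)(6) = 36
P_3→P_4: (-6)(-5) − (4)(0) = 30
P_4→P_5: (4)(-2) − (3)(-5) = 7
P_5→P_6: (3)(0) − (2)(-2) = 4
P_6→P_7: (2)(-3) − (6)(0) = -6
P_7→P_8: (6)(3) − (6)(-3) = 36
P_8→P_9: (6)(5) − (3)(3) = 21
P_9→P_1: (3)(2) − (1)(5) = 1
Σ = 147
Signed area = Σ/2 = 73.5 (positive ⇒ counter-clockwise traversal).

73.5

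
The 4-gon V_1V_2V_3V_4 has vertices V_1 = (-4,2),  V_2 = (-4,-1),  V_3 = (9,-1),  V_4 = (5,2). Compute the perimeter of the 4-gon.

30

|V_1V_2| = √((0)² + (-3)²) = √9 = 3
|V_2V_3| = √((13)² + (0)²) = √169 = 13
|V_3V_4| = √((-4)² + (3)²) = √25 = 5
|V_4V_1| = √((-9)² + (0)²) = √81 = 9
Perimeter = 3 + 13 + 5 + 9 = 30.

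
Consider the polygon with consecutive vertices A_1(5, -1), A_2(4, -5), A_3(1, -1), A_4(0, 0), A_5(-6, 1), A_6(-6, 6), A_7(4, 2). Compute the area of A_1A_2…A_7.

50

Apply Gauss's area formula: 2A = Σ (x_i·y_{i+1} − x_{i+1}·y_i), indices taken mod 7.
A_1→A_2: (5)(-5) − (4)(-1) = -21
A_2→A_3: (4)(-1) − (1)(-5) = 1
A_3→A_4: (1)(0) − (0)(-1) = 0
A_4→A_5: (0)(1) − (-6)(0) = 0
A_5→A_6: (-6)(6) − (-6)(1) = -30
A_6→A_7: (-6)(2) − (4)(6) = -36
A_7→A_1: (4)(-1) − (5)(2) = -14
Σ = -100
Area = |Σ|/2 = 50.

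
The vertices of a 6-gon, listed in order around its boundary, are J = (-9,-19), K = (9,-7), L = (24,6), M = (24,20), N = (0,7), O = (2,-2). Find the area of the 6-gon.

Apply the shoelace (surveyor's) formula: 2A = Σ (x_i·y_{i+1} − x_{i+1}·y_i), indices taken mod 6.
Σ = (234) + (222) + (336) + (168) + (-14) + (-56) = 890
Area = |Σ|/2 = 445.

445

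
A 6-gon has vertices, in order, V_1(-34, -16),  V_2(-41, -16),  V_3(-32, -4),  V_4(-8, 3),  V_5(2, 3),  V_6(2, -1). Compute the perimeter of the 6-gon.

100

|V_1V_2| = √((-7)² + (0)²) = √49 = 7
|V_2V_3| = √((9)² + (12)²) = √225 = 15
|V_3V_4| = √((24)² + (7)²) = √625 = 25
|V_4V_5| = √((10)² + (0)²) = √100 = 10
|V_5V_6| = √((0)² + (-4)²) = √16 = 4
|V_6V_1| = √((-36)² + (-15)²) = √1521 = 39
Perimeter = 7 + 15 + 25 + 10 + 4 + 39 = 100.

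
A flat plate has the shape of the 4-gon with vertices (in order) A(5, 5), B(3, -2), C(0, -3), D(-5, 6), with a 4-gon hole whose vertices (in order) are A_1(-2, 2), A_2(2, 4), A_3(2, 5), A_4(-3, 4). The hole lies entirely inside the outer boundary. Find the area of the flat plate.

Outer boundary:
Σ = (-25) + (-9) + (-15) + (-55) = -104
Area = |Σ|/2 = 52.
Hole:
Apply the shoelace formula: 2A = Σ (x_i·y_{i+1} − x_{i+1}·y_i), indices taken mod 4.
Σ = (-12) + (2) + (23) + (2) = 15
Area = |Σ|/2 = 7.5.
Net area = 52 − 7.5 = 44.5.

44.5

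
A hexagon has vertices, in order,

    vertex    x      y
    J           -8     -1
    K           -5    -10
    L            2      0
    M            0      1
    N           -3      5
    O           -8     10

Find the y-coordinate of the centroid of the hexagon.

-7/66

Apply the surveyor's formula. First the cross-terms c_i = x_i·y_{i+1} − x_{i+1}·y_i:
  75, 20, 2, 3, 10, 88  ⇒  2A = 198, A = 99.
Then Σ (y_i + y_{i+1})·c_i = -63, so ȳ = -63 / (6·99) = -7/66.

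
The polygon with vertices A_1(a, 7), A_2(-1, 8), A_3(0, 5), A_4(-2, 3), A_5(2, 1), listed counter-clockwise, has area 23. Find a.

4

The doubled signed area Σ (x_i y_{i+1} − x_{i+1} y_i) is linear in a.
With a=0 it equals 18; the coefficient of a is 7 (from the two edges through A_1).
So 7·a + 18 = 2·23 = 46 ⇒ a = 4.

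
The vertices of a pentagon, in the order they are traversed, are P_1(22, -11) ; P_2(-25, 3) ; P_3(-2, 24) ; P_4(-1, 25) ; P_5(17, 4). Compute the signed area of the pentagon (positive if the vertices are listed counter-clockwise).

Apply Gauss's area formula: 2A = Σ (x_i·y_{i+1} − x_{i+1}·y_i), indices taken mod 5.
Σ = (-209) + (-594) + (-26) + (-429) + (-275) = -1533
Signed area = Σ/2 = -766.5 (negative ⇒ clockwise traversal).

-766.5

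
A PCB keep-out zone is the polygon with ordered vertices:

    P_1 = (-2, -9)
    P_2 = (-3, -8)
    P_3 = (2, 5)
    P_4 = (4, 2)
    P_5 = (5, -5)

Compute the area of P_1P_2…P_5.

Apply the surveyor's formula: 2A = Σ (x_i·y_{i+1} − x_{i+1}·y_i), indices taken mod 5.
Cross-terms: -11, 1, -16, -30, -55  ⇒  Σ = -111
Area = |Σ|/2 = 55.5.

55.5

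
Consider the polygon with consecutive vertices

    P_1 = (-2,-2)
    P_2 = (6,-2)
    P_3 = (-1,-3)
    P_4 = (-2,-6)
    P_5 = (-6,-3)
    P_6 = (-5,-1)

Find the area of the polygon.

Cross-terms: 16, -20, 0, -30, -9, 8  ⇒  Σ = -35
Area = |Σ|/2 = 17.5.

17.5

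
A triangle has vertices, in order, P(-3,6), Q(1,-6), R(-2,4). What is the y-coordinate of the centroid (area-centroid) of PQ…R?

Apply the shoelace formula. First the cross-terms c_i = x_i·y_{i+1} − x_{i+1}·y_i:
  12, -8, 0  ⇒  2A = 4, A = 2.
Then Σ (y_i + y_{i+1})·c_i = 16, so ȳ = 16 / (6·2) = 4/3.

4/3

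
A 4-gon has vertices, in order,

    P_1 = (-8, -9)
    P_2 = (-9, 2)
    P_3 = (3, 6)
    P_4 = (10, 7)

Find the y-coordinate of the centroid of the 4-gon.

8/23

Apply Gauss's area formula. First the cross-terms c_i = x_i·y_{i+1} − x_{i+1}·y_i:
  -97, -60, -39, -34  ⇒  2A = -230, A = -115.
Then Σ (y_i + y_{i+1})·c_i = -240, so ȳ = -240 / (6·(-115)) = 8/23.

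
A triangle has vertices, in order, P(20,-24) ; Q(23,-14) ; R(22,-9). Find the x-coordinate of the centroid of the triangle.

Apply the shoelace formula. First the cross-terms c_i = x_i·y_{i+1} − x_{i+1}·y_i:
  272, 101, -348  ⇒  2A = 25, A = 12.5.
Then Σ (x_i + x_{i+1})·c_i = 1625, so x̄ = 1625 / (6·12.5) = 65/3.

65/3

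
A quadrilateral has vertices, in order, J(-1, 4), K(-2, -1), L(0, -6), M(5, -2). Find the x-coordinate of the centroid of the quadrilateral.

19/23

Apply the shoelace (surveyor's) formula. First the cross-terms c_i = x_i·y_{i+1} − x_{i+1}·y_i:
  9, 12, 30, 18  ⇒  2A = 69, A = 34.5.
Then Σ (x_i + x_{i+1})·c_i = 171, so x̄ = 171 / (6·34.5) = 19/23.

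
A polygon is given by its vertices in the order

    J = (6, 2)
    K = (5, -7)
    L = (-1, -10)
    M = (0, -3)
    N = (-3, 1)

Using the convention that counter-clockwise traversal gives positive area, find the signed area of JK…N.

-63.5

Σ = (-52) + (-57) + (3) + (-9) + (-12) = -127
Signed area = Σ/2 = -63.5 (negative ⇒ clockwise traversal).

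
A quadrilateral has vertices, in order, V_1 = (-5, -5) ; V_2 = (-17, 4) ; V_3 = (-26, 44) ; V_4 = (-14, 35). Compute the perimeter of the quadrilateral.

112

|V_1V_2| = √((-12)² + (9)²) = √225 = 15
|V_2V_3| = √((-9)² + (40)²) = √1681 = 41
|V_3V_4| = √((12)² + (-9)²) = √225 = 15
|V_4V_1| = √((9)² + (-40)²) = √1681 = 41
Perimeter = 15 + 41 + 15 + 41 = 112.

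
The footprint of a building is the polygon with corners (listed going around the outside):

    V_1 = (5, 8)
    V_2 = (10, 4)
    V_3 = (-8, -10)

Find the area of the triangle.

V_1→V_2: (5)(4) − (10)(8) = -60
V_2→V_3: (10)(-10) − (-8)(4) = -68
V_3→V_1: (-8)(8) − (5)(-10) = -14
Σ = -142
Area = |Σ|/2 = 71.

71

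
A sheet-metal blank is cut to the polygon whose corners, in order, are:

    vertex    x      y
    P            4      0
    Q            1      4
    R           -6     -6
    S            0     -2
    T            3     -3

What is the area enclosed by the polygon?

P→Q: (4)(4) − (1)(0) = 16
Q→R: (1)(-6) − (-6)(4) = 18
R→S: (-6)(-2) − (0)(-6) = 12
S→T: (0)(-3) − (3)(-2) = 6
T→P: (3)(0) − (4)(-3) = 12
Σ = 64
Area = |Σ|/2 = 32.

32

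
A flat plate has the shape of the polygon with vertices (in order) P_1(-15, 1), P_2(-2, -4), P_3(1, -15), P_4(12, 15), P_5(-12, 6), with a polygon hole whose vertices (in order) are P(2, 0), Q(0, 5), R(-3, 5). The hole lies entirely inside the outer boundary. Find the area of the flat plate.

Outer boundary:
P_1→P_2: (-15)(-4) − (-2)(1) = 62
P_2→P_3: (-2)(-15) − (1)(-4) = 34
P_3→P_4: (1)(15) − (12)(-15) = 195
P_4→P_5: (12)(6) − (-12)(15) = 252
P_5→P_1: (-12)(1) − (-15)(6) = 78
Σ = 621
Area = |Σ|/2 = 310.5.
Hole:
Apply the shoelace (surveyor's) formula: 2A = Σ (x_i·y_{i+1} − x_{i+1}·y_i), indices taken mod 3.
P→Q: (2)(5) − (0)(0) = 10
Q→R: (0)(5) − (-3)(5) = 15
R→P: (-3)(0) − (2)(5) = -10
Σ = 15
Area = |Σ|/2 = 7.5.
Net area = 310.5 − 7.5 = 303.

303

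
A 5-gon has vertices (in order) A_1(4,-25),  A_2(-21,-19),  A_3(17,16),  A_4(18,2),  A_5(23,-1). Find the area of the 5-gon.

Apply the shoelace formula: 2A = Σ (x_i·y_{i+1} − x_{i+1}·y_i), indices taken mod 5.
Σ = (-601) + (-13) + (-254) + (-64) + (-571) = -1503
Area = |Σ|/2 = 751.5.

751.5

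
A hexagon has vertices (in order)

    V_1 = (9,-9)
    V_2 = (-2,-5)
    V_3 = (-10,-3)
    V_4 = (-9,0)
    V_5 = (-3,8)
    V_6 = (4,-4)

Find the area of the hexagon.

113

Cross-terms: -63, -44, -27, -72, -20, 0  ⇒  Σ = -226
Area = |Σ|/2 = 113.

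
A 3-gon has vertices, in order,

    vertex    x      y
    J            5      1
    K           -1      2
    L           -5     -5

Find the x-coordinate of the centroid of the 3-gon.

Apply the shoelace (surveyor's) formula. First the cross-terms c_i = x_i·y_{i+1} − x_{i+1}·y_i:
  11, 15, 20  ⇒  2A = 46, A = 23.
Then Σ (x_i + x_{i+1})·c_i = -46, so x̄ = -46 / (6·23) = -1/3.

-1/3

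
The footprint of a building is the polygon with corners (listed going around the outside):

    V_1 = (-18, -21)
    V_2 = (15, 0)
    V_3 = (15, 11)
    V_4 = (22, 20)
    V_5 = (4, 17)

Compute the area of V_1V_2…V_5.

527

Apply Gauss's area formula: 2A = Σ (x_i·y_{i+1} − x_{i+1}·y_i), indices taken mod 5.
V_1→V_2: (-18)(0) − (15)(-21) = 315
V_2→V_3: (15)(11) − (15)(0) = 165
V_3→V_4: (15)(20) − (22)(11) = 58
V_4→V_5: (22)(17) − (4)(20) = 294
V_5→V_1: (4)(-21) − (-18)(17) = 222
Σ = 1054
Area = |Σ|/2 = 527.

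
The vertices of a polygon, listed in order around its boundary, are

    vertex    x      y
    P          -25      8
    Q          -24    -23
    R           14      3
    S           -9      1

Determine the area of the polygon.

Apply the shoelace formula: 2A = Σ (x_i·y_{i+1} − x_{i+1}·y_i), indices taken mod 4.
Σ = (767) + (250) + (41) + (-47) = 1011
Area = |Σ|/2 = 505.5.

505.5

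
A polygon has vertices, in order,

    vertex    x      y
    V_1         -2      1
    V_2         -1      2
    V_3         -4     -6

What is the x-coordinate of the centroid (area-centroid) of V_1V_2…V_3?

-7/3

Apply the shoelace formula. First the cross-terms c_i = x_i·y_{i+1} − x_{i+1}·y_i:
  -3, 14, -16  ⇒  2A = -5, A = -2.5.
Then Σ (x_i + x_{i+1})·c_i = 35, so x̄ = 35 / (6·(-2.5)) = -7/3.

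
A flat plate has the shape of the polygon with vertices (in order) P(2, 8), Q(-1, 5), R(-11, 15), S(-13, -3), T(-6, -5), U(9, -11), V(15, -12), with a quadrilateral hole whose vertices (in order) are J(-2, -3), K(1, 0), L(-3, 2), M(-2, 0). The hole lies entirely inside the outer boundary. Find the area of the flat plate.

315

Outer boundary:
Σ = (18) + (40) + (228) + (47) + (111) + (57) + (144) = 645
Area = |Σ|/2 = 322.5.
Hole:
J→K: (-2)(0) − (1)(-3) = 3
K→L: (1)(2) − (-3)(0) = 2
L→M: (-3)(0) − (-2)(2) = 4
M→J: (-2)(-3) − (-2)(0) = 6
Σ = 15
Area = |Σ|/2 = 7.5.
Net area = 322.5 − 7.5 = 315.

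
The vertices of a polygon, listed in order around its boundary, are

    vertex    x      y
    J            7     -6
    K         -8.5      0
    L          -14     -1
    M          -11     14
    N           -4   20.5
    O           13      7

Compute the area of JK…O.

Σ = (-51) + (8.5) + (-207) + (-169.5) + (-294.5) + (-127) = -840.5
Area = |Σ|/2 = 420.25.

420.25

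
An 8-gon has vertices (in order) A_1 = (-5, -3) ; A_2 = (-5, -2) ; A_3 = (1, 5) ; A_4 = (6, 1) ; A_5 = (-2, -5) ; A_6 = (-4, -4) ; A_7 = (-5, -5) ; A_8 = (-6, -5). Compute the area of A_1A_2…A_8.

54.5

Apply the surveyor's formula: 2A = Σ (x_i·y_{i+1} − x_{i+1}·y_i), indices taken mod 8.
Cross-terms: -5, -23, -29, -28, -12, 0, -5, -7  ⇒  Σ = -109
Area = |Σ|/2 = 54.5.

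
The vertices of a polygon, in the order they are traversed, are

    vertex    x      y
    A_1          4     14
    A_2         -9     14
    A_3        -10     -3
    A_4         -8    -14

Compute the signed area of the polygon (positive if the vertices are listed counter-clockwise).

204.5

Apply the shoelace formula: 2A = Σ (x_i·y_{i+1} − x_{i+1}·y_i), indices taken mod 4.
Σ = (182) + (167) + (116) + (-56) = 409
Signed area = Σ/2 = 204.5 (positive ⇒ counter-clockwise traversal).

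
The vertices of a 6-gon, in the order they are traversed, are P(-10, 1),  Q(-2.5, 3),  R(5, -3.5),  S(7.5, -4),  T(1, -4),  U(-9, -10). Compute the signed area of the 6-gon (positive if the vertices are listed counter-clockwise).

Σ = (-27.5) + (-6.25) + (6.25) + (-26) + (-46) + (-109) = -208.5
Signed area = Σ/2 = -104.25 (negative ⇒ clockwise traversal).

-104.25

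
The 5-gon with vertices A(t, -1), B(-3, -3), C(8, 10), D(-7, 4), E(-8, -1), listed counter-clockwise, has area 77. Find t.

-7

The doubled signed area Σ (x_i y_{i+1} − x_{i+1} y_i) is linear in t.
With t=0 it equals 140; the coefficient of t is -2 (from the two edges through A).
So -2·t + 140 = 2·77 = 154 ⇒ t = -7.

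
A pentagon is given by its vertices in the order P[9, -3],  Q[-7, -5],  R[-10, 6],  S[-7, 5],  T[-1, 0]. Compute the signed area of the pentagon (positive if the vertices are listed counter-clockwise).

-79

Apply the shoelace formula: 2A = Σ (x_i·y_{i+1} − x_{i+1}·y_i), indices taken mod 5.
Σ = (-66) + (-92) + (-8) + (5) + (3) = -158
Signed area = Σ/2 = -79 (negative ⇒ clockwise traversal).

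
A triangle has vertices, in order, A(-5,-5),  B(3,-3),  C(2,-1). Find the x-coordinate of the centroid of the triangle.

0

Apply the shoelace (surveyor's) formula. First the cross-terms c_i = x_i·y_{i+1} − x_{i+1}·y_i:
  30, 3, -15  ⇒  2A = 18, A = 9.
Then Σ (x_i + x_{i+1})·c_i = 0, so x̄ = 0 / (6·9) = 0.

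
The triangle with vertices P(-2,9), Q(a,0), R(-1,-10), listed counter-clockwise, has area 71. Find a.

Write out the shoelace sum; only the two edges meeting at Q involve a:
2·Area = [((-2)·0 − a·9) + (a·(-10) − (-1)·0)] + -29
       = -19·a + -29 = 142
⇒ a = -9.

-9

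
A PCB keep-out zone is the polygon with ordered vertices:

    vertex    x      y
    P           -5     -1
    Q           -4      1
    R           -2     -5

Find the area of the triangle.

Apply the shoelace (surveyor's) formula: 2A = Σ (x_i·y_{i+1} − x_{i+1}·y_i), indices taken mod 3.
Σ = (-9) + (22) + (-23) = -10
Area = |Σ|/2 = 5.

5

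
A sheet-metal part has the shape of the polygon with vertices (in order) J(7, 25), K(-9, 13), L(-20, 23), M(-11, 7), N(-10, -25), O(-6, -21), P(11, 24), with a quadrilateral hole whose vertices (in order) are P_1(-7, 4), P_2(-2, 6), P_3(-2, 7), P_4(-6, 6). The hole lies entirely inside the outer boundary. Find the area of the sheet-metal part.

534.5

Outer boundary:
Cross-terms: 316, 53, 113, 345, 60, 87, 107  ⇒  Σ = 1081
Area = |Σ|/2 = 540.5.
Hole:
Apply the shoelace (surveyor's) formula: 2A = Σ (x_i·y_{i+1} − x_{i+1}·y_i), indices taken mod 4.
Σ = (-34) + (-2) + (30) + (18) = 12
Area = |Σ|/2 = 6.
Net area = 540.5 − 6 = 534.5.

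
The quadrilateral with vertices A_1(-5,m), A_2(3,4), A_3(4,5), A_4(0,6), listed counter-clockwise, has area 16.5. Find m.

The doubled signed area Σ (x_i y_{i+1} − x_{i+1} y_i) is linear in m.
With m=0 it equals 33; the coefficient of m is -3 (from the two edges through A_1).
So -3·m + 33 = 2·16.5 = 33 ⇒ m = 0.

0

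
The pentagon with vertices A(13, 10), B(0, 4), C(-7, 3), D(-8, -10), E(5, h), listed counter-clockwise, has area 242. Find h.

-10

Write out the shoelace sum; only the two edges meeting at E involve h:
2·Area = [((-8)·h − 5·(-10)) + (5·10 − 13·h)] + 174
       = -21·h + 274 = 484
⇒ h = -10.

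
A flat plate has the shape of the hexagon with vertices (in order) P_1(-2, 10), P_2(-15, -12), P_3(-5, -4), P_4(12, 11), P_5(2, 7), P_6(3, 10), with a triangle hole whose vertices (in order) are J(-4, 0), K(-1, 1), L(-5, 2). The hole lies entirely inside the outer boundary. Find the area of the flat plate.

Outer boundary:
Apply the shoelace formula: 2A = Σ (x_i·y_{i+1} − x_{i+1}·y_i), indices taken mod 6.
Σ = (174) + (0) + (-7) + (62) + (-1) + (50) = 278
Area = |Σ|/2 = 139.
Hole:
Apply the shoelace (surveyor's) formula: 2A = Σ (x_i·y_{i+1} − x_{i+1}·y_i), indices taken mod 3.
Cross-terms: -4, 3, 8  ⇒  Σ = 7
Area = |Σ|/2 = 3.5.
Net area = 139 − 3.5 = 135.5.

135.5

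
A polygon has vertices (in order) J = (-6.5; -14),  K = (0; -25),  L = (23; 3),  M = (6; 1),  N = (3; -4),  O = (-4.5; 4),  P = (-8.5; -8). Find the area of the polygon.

423.25

Apply the surveyor's formula: 2A = Σ (x_i·y_{i+1} − x_{i+1}·y_i), indices taken mod 7.
J→K: (-6.5)(-25) − (0)(-14) = 162.5
K→L: (0)(3) − (23)(-25) = 575
L→M: (23)(1) − (6)(3) = 5
M→N: (6)(-4) − (3)(1) = -27
N→O: (3)(4) − (-4.5)(-4) = -6
O→P: (-4.5)(-8) − (-8.5)(4) = 70
P→J: (-8.5)(-14) − (-6.5)(-8) = 67
Σ = 846.5
Area = |Σ|/2 = 423.25.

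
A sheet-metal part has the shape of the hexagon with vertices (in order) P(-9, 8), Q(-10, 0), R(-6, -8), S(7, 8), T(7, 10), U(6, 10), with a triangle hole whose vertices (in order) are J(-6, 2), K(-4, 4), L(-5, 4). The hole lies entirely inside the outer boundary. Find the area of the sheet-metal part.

Outer boundary:
P→Q: (-9)(0) − (-10)(8) = 80
Q→R: (-10)(-8) − (-6)(0) = 80
R→S: (-6)(8) − (7)(-8) = 8
S→T: (7)(10) − (7)(8) = 14
T→U: (7)(10) − (6)(10) = 10
U→P: (6)(8) − (-9)(10) = 138
Σ = 330
Area = |Σ|/2 = 165.
Hole:
Apply the surveyor's formula: 2A = Σ (x_i·y_{i+1} − x_{i+1}·y_i), indices taken mod 3.
Σ = (-16) + (4) + (14) = 2
Area = |Σ|/2 = 1.
Net area = 165 − 1 = 164.

164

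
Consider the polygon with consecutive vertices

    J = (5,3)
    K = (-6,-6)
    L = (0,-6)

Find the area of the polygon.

Apply the surveyor's formula: 2A = Σ (x_i·y_{i+1} − x_{i+1}·y_i), indices taken mod 3.
Cross-terms: -12, 36, 30  ⇒  Σ = 54
Area = |Σ|/2 = 27.

27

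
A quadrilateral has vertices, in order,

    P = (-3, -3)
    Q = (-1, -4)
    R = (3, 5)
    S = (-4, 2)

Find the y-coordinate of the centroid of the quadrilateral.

0.6

Apply the shoelace (surveyor's) formula. First the cross-terms c_i = x_i·y_{i+1} − x_{i+1}·y_i:
  9, 7, 26, 18  ⇒  2A = 60, A = 30.
Then Σ (y_i + y_{i+1})·c_i = 108, so ȳ = 108 / (6·30) = 0.6.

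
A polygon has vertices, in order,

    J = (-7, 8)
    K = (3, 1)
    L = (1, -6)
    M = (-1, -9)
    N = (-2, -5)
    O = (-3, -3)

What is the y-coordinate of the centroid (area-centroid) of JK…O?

-35/198

Apply Gauss's area formula. First the cross-terms c_i = x_i·y_{i+1} − x_{i+1}·y_i:
  -31, -19, -15, -13, -9, -45  ⇒  2A = -132, A = -66.
Then Σ (y_i + y_{i+1})·c_i = 70, so ȳ = 70 / (6·(-66)) = -35/198.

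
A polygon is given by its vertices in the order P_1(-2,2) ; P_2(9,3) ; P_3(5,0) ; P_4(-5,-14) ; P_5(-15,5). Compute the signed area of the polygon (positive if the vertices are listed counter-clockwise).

Cross-terms: -24, -15, -70, -235, -20  ⇒  Σ = -364
Signed area = Σ/2 = -182 (negative ⇒ clockwise traversal).

-182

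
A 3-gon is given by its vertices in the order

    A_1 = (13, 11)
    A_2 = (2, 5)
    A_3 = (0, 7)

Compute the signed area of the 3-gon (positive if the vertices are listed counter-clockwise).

-17

Σ = (43) + (14) + (-91) = -34
Signed area = Σ/2 = -17 (negative ⇒ clockwise traversal).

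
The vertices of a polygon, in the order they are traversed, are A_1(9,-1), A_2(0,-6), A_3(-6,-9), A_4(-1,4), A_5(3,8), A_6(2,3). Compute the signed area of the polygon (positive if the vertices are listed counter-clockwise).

-89.5

Apply the surveyor's formula: 2A = Σ (x_i·y_{i+1} − x_{i+1}·y_i), indices taken mod 6.
Σ = (-54) + (-36) + (-33) + (-20) + (-7) + (-29) = -179
Signed area = Σ/2 = -89.5 (negative ⇒ clockwise traversal).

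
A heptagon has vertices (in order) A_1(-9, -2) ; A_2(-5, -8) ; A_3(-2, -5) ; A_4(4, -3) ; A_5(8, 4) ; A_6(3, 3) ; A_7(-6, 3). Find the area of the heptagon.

Apply the surveyor's formula: 2A = Σ (x_i·y_{i+1} − x_{i+1}·y_i), indices taken mod 7.
Cross-terms: 62, 9, 26, 40, 12, 27, 39  ⇒  Σ = 215
Area = |Σ|/2 = 107.5.

107.5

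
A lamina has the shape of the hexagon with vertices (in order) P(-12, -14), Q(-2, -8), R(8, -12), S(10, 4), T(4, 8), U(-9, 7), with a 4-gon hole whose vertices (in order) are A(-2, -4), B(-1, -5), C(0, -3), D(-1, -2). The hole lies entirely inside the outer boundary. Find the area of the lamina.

338

Outer boundary:
Apply the shoelace (surveyor's) formula: 2A = Σ (x_i·y_{i+1} − x_{i+1}·y_i), indices taken mod 6.
P→Q: (-12)(-8) − (-2)(-14) = 68
Q→R: (-2)(-12) − (8)(-8) = 88
R→S: (8)(4) − (10)(-12) = 152
S→T: (10)(8) − (4)(4) = 64
T→U: (4)(7) − (-9)(8) = 100
U→P: (-9)(-14) − (-12)(7) = 210
Σ = 682
Area = |Σ|/2 = 341.
Hole:
Σ = (6) + (3) + (-3) + (0) = 6
Area = |Σ|/2 = 3.
Net area = 341 − 3 = 338.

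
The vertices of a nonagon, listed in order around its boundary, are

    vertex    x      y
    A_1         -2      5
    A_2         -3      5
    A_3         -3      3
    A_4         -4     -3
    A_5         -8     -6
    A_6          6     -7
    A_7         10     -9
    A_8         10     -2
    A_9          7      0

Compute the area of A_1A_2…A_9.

Apply the surveyor's formula: 2A = Σ (x_i·y_{i+1} − x_{i+1}·y_i), indices taken mod 9.
Σ = (5) + (6) + (21) + (0) + (92) + (16) + (70) + (14) + (35) = 259
Area = |Σ|/2 = 129.5.

129.5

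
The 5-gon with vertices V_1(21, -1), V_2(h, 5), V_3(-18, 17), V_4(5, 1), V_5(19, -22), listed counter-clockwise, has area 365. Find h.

18

Write out the shoelace sum; only the two edges meeting at V_2 involve h:
2·Area = [(21·5 − h·(-1)) + (h·17 − (-18)·5)] + 211
       = 18·h + 406 = 730
⇒ h = 18.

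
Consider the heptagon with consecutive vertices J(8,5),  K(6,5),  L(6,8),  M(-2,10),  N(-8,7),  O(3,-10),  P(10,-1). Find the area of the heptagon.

Apply the shoelace (surveyor's) formula: 2A = Σ (x_i·y_{i+1} − x_{i+1}·y_i), indices taken mod 7.
Cross-terms: 10, 18, 76, 66, 59, 97, 58  ⇒  Σ = 384
Area = |Σ|/2 = 192.

192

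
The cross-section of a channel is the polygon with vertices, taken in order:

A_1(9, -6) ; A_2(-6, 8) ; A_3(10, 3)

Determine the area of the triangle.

Cross-terms: 36, -98, -87  ⇒  Σ = -149
Area = |Σ|/2 = 74.5.

74.5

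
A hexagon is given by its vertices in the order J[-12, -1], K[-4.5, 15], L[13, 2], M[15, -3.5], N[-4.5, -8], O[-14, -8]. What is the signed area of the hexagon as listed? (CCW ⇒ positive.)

-378.875

Apply the shoelace formula: 2A = Σ (x_i·y_{i+1} − x_{i+1}·y_i), indices taken mod 6.
Cross-terms: -184.5, -204, -75.5, -135.75, -76, -82  ⇒  Σ = -757.75
Signed area = Σ/2 = -378.875 (negative ⇒ clockwise traversal).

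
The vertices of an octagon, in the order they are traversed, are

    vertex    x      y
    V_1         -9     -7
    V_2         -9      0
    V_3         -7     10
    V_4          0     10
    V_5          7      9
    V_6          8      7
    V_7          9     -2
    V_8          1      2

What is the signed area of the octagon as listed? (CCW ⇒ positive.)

Apply the shoelace (surveyor's) formula: 2A = Σ (x_i·y_{i+1} − x_{i+1}·y_i), indices taken mod 8.
Σ = (-63) + (-90) + (-70) + (-70) + (-23) + (-79) + (20) + (11) = -364
Signed area = Σ/2 = -182 (negative ⇒ clockwise traversal).

-182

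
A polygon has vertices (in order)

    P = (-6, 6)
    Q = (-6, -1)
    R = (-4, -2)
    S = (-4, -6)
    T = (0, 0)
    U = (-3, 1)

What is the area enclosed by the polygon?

27

Apply Gauss's area formula: 2A = Σ (x_i·y_{i+1} − x_{i+1}·y_i), indices taken mod 6.
Cross-terms: 42, 8, 16, 0, 0, -12  ⇒  Σ = 54
Area = |Σ|/2 = 27.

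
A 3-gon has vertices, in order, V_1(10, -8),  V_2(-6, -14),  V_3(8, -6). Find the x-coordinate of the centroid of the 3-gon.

Apply the surveyor's formula. First the cross-terms c_i = x_i·y_{i+1} − x_{i+1}·y_i:
  -188, 148, -4  ⇒  2A = -44, A = -22.
Then Σ (x_i + x_{i+1})·c_i = -528, so x̄ = -528 / (6·(-22)) = 4.

4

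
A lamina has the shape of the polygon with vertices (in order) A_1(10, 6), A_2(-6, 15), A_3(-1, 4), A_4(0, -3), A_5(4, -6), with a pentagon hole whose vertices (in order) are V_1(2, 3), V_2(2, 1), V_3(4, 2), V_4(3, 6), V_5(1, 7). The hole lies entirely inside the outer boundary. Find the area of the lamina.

129

Outer boundary:
Cross-terms: 186, -9, 3, 12, 84  ⇒  Σ = 276
Area = |Σ|/2 = 138.
Hole:
Σ = (-4) + (0) + (18) + (15) + (-11) = 18
Area = |Σ|/2 = 9.
Net area = 138 − 9 = 129.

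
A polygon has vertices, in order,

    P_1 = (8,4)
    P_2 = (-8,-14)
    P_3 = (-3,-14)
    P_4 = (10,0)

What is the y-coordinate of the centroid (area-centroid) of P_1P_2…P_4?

-296/51

Apply the surveyor's formula. First the cross-terms c_i = x_i·y_{i+1} − x_{i+1}·y_i:
  -80, 70, 140, 40  ⇒  2A = 170, A = 85.
Then Σ (y_i + y_{i+1})·c_i = -2960, so ȳ = -2960 / (6·85) = -296/51.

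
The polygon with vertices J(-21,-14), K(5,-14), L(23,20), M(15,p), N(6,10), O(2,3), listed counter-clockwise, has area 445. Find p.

The doubled signed area Σ (x_i y_{i+1} − x_{i+1} y_i) is linear in p.
With p=0 it equals 669; the coefficient of p is 17 (from the two edges through M).
So 17·p + 669 = 2·445 = 890 ⇒ p = 13.

13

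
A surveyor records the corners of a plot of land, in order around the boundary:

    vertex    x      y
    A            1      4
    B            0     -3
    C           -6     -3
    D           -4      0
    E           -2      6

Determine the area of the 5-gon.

Apply Gauss's area formula: 2A = Σ (x_i·y_{i+1} − x_{i+1}·y_i), indices taken mod 5.
A→B: (1)(-3) − (0)(4) = -3
B→C: (0)(-3) − (-6)(-3) = -18
C→D: (-6)(0) − (-4)(-3) = -12
D→E: (-4)(6) − (-2)(0) = -24
E→A: (-2)(4) − (1)(6) = -14
Σ = -71
Area = |Σ|/2 = 35.5.

35.5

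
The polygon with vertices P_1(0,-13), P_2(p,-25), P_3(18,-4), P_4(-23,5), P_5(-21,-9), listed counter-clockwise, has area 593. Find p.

The doubled signed area Σ (x_i y_{i+1} − x_{i+1} y_i) is linear in p.
With p=0 it equals 1033; the coefficient of p is 9 (from the two edges through P_2).
So 9·p + 1033 = 2·593 = 1186 ⇒ p = 17.

17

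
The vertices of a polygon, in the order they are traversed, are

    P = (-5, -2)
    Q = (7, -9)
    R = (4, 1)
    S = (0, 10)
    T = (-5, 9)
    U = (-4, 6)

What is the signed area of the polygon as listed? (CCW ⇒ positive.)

Apply the surveyor's formula: 2A = Σ (x_i·y_{i+1} − x_{i+1}·y_i), indices taken mod 6.
Σ = (59) + (43) + (40) + (50) + (6) + (38) = 236
Signed area = Σ/2 = 118 (positive ⇒ counter-clockwise traversal).

118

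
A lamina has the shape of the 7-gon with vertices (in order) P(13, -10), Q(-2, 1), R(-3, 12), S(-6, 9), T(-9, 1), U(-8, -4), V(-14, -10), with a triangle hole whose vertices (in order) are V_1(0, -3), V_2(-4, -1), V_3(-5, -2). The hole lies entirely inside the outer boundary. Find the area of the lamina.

212

Outer boundary:
Σ = (-7) + (-21) + (45) + (75) + (44) + (24) + (270) = 430
Area = |Σ|/2 = 215.
Hole:
Apply Gauss's area formula: 2A = Σ (x_i·y_{i+1} − x_{i+1}·y_i), indices taken mod 3.
Σ = (-12) + (3) + (15) = 6
Area = |Σ|/2 = 3.
Net area = 215 − 3 = 212.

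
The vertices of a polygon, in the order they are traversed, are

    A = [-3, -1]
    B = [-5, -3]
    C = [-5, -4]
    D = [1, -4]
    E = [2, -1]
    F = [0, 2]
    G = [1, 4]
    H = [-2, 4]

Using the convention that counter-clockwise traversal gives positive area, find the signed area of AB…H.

Apply the surveyor's formula: 2A = Σ (x_i·y_{i+1} − x_{i+1}·y_i), indices taken mod 8.
Σ = (4) + (5) + (24) + (7) + (4) + (-2) + (12) + (14) = 68
Signed area = Σ/2 = 34 (positive ⇒ counter-clockwise traversal).

34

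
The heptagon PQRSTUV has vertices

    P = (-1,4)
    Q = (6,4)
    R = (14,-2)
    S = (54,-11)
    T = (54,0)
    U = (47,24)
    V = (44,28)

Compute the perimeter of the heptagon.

150

|PQ| = √((7)² + (0)²) = √49 = 7
|QR| = √((8)² + (-6)²) = √100 = 10
|RS| = √((40)² + (-9)²) = √1681 = 41
|ST| = √((0)² + (11)²) = √121 = 11
|TU| = √((-7)² + (24)²) = √625 = 25
|UV| = √((-3)² + (4)²) = √25 = 5
|VP| = √((-45)² + (-24)²) = √2601 = 51
Perimeter = 7 + 10 + 41 + 11 + 25 + 5 + 51 = 150.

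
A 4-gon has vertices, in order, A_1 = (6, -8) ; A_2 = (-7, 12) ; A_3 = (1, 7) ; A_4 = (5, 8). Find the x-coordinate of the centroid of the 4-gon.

Apply the surveyor's formula. First the cross-terms c_i = x_i·y_{i+1} − x_{i+1}·y_i:
  16, -61, -27, -88  ⇒  2A = -160, A = -80.
Then Σ (x_i + x_{i+1})·c_i = -780, so x̄ = -780 / (6·(-80)) = 1.625.

1.625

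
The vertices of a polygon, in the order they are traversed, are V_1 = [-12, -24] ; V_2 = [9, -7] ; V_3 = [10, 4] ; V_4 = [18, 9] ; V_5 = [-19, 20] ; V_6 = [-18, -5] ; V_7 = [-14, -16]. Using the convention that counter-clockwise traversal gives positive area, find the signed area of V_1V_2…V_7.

886

Cross-terms: 300, 106, 18, 531, 455, 218, 144  ⇒  Σ = 1772
Signed area = Σ/2 = 886 (positive ⇒ counter-clockwise traversal).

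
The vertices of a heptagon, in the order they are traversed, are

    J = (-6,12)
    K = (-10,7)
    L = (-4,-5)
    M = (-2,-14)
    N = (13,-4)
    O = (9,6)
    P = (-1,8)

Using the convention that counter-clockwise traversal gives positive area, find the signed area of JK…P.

Apply the surveyor's formula: 2A = Σ (x_i·y_{i+1} − x_{i+1}·y_i), indices taken mod 7.
Σ = (78) + (78) + (46) + (190) + (114) + (78) + (36) = 620
Signed area = Σ/2 = 310 (positive ⇒ counter-clockwise traversal).

310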